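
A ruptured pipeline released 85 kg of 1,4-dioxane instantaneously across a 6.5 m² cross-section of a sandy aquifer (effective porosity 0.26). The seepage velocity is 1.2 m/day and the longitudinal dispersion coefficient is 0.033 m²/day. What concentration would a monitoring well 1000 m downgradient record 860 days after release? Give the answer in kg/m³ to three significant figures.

For an instantaneous plane source, C(x,t) = M/(n_e·A·√(4πDt)) · exp(−(x−vt)²/(4Dt)), with n_e·A the pore (flow) area.
Plume center vt = 1.2 × 860 = 1032 m, so the well at 1000 m is 32 m upgradient of the peak.
√(4πDt) = 18.88 m, giving peak height M/(n_e·A·√(4πDt)) = 85/(0.26 × 6.5 × 18.88) = 2.664 kg/m³.
(x−vt)²/(4Dt) = (-32)²/(4 × 0.033 × 860) = 9.020; exp(−9.020) = 0.0001210.
C = 2.664 × 0.0001210 = 0.000322 kg/m³.

0.000322 kg/m³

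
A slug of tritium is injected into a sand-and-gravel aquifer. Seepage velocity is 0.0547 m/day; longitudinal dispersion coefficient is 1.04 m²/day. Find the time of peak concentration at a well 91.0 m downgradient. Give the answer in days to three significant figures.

For the 1D instantaneous-source solution, setting ∂C/∂t = 0 at fixed x gives v²t² + 2Dt − x² = 0, so t = (√(D² + v²x²) − D)/v².
√(D² + v²x²) = √(1.04² + 0.0547² × 91.0²) = 5.085; v² = 0.00299209.
t = (5.085 − 1.04)/0.00299209 = 1350 days (vs. the pure-advection estimate x/v = 1660 d).

1350 days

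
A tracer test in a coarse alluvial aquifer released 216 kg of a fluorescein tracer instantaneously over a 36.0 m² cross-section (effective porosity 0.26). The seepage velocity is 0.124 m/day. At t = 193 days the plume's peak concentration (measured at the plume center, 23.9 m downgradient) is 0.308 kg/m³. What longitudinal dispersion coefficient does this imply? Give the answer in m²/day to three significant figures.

At the plume center C_max = M/(n_e·A·√(4πDt)), so D = M²/(4πt·(n_e·A·C_max)²).
n_e·A·C_max = 0.26 × 36.0 × 0.308 = 2.883 kg/m.
D = 216²/(4π × 193 × 2.883²) = 2.31 m²/day.

2.31 m²/day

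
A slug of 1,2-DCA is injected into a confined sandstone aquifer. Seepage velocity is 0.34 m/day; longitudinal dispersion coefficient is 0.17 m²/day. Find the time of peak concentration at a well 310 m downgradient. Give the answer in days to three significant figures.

910 days

For the 1D instantaneous-source solution, setting ∂C/∂t = 0 at fixed x gives v²t² + 2Dt − x² = 0, so t = (√(D² + v²x²) − D)/v².
√(D² + v²x²) = √(0.17² + 0.34² × 310²) = 105.4; v² = 0.1156.
t = (105.4 − 0.17)/0.1156 = 910 days (vs. the pure-advection estimate x/v = 912 d).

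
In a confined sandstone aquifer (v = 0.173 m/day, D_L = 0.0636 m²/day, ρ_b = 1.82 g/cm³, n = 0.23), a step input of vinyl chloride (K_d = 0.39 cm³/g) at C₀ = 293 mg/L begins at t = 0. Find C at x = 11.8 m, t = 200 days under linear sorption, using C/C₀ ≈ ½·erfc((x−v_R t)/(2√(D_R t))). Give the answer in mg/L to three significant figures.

Retardation factor R = 1 + ρ_b·K_d/n = 1 + 1.82 × 0.39/0.23 = 4.086.
Sorption retards both mechanisms: v_R = v/R = 0.04234 m/day, D_R = D/R = 0.01557 m²/day.
v_R·t = 0.04234 × 200 = 8.468 m; 2√(D_R t) = 3.529 m; argument = (11.8 − 8.468)/3.529 = 0.9442.
C = C₀ × ½·erfc(0.9442) = 293 × 0.09089 = 26.6 mg/L.

26.6 mg/L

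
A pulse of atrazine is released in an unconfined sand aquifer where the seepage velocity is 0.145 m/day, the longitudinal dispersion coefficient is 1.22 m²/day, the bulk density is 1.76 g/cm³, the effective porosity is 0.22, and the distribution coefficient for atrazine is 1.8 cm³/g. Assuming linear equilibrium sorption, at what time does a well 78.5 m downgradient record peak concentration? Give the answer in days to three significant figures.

7490 days

Retardation factor R = 1 + ρ_b·K_d/n = 1 + 1.76 × 1.8/0.22 = 15.40.
Sorption retards both mechanisms: v_R = v/R = 0.009416 m/day, D_R = D/R = 0.07922 m²/day.
Peak time from v_R²t² + 2D_R t − x² = 0: t = (√(D_R² + v_R²x²) − D_R)/v_R².
√(D_R² + v_R²x²) = √(0.07922² + 0.009416² × 78.5²) = 0.7434; v_R² = 8.866e-05.
t = (0.7434 − 0.07922)/8.866e-05 = 7490 days.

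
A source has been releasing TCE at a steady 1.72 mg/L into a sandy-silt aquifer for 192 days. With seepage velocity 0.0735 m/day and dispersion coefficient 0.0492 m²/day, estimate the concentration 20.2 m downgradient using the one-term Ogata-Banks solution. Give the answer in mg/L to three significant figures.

0.139 mg/L

For a continuous step input, C/C₀ ≈ ½·erfc((x−vt)/(2√(Dt))).
vt = 0.0735 × 192 = 14.112 m and 2√(Dt) = 2√(0.0492 × 192) = 6.147 m.
Argument (x−vt)/(2√(Dt)) = (20.2 − 14.112)/6.147 = 0.9904; ½·erfc(0.9904) = 0.08066.
C = 1.72 × 0.08066 = 0.139 mg/L.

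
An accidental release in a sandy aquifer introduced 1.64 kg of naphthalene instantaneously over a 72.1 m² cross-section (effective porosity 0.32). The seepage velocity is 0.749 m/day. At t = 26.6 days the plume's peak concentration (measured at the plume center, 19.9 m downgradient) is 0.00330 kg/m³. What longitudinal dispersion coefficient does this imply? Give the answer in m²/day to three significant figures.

1.39 m²/day

At the plume center C_max = M/(n_e·A·√(4πDt)), so D = M²/(4πt·(n_e·A·C_max)²).
n_e·A·C_max = 0.32 × 72.1 × 0.00330 = 0.07614 kg/m.
D = 1.64²/(4π × 26.6 × 0.07614²) = 1.39 m²/day.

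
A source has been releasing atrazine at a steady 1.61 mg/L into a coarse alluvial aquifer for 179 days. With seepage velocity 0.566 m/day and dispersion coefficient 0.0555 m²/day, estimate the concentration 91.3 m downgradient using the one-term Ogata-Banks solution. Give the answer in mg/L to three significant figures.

1.59 mg/L

For a continuous step input, C/C₀ ≈ ½·erfc((x−vt)/(2√(Dt))).
vt = 0.566 × 179 = 101.314 m and 2√(Dt) = 2√(0.0555 × 179) = 6.304 m.
Argument (x−vt)/(2√(Dt)) = (91.3 − 101.314)/6.304 = -1.589; ½·erfc(-1.589) = 0.9877.
C = 1.61 × 0.9877 = 1.59 mg/L.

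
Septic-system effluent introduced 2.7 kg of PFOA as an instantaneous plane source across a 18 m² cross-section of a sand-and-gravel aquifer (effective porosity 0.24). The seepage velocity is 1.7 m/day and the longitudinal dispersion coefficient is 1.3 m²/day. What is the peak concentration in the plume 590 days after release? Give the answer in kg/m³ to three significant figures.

0.00637 kg/m³

The peak of an instantaneous 1D plume sits at x = vt; there the Gaussian factor is 1 and C_max = M/(n_e·A·√(4πDt)), where n_e·A is the pore area the mass is dissolved in.
√(4πDt) = √(4π × 1.3 × 590) = 98.18 m, so C_max = 2.7/(0.24 × 18 × 98.18) = 0.00637 kg/m³.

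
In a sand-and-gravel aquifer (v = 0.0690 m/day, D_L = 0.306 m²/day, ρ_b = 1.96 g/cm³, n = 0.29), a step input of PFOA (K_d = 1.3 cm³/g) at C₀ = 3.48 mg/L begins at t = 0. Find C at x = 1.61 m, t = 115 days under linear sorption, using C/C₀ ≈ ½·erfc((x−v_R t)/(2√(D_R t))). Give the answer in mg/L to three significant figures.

Retardation factor R = 1 + ρ_b·K_d/n = 1 + 1.96 × 1.3/0.29 = 9.786.
Sorption retards both mechanisms: v_R = v/R = 0.007051 m/day, D_R = D/R = 0.03127 m²/day.
v_R·t = 0.007051 × 115 = 0.810865 m; 2√(D_R t) = 3.793 m; argument = (1.61 − 0.810865)/3.793 = 0.2107.
C = C₀ × ½·erfc(0.2107) = 3.48 × 0.3829 = 1.33 mg/L.

1.33 mg/L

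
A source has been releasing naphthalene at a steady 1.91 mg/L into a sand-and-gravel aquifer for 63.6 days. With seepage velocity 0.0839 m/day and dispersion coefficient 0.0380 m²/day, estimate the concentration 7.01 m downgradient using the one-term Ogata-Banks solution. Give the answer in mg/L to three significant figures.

0.426 mg/L

For a continuous step input, C/C₀ ≈ ½·erfc((x−vt)/(2√(Dt))).
vt = 0.0839 × 63.6 = 5.33604 m and 2√(Dt) = 2√(0.0380 × 63.6) = 3.109 m.
Argument (x−vt)/(2√(Dt)) = (7.01 − 5.33604)/3.109 = 0.5384; ½·erfc(0.5384) = 0.2232.
C = 1.91 × 0.2232 = 0.426 mg/L.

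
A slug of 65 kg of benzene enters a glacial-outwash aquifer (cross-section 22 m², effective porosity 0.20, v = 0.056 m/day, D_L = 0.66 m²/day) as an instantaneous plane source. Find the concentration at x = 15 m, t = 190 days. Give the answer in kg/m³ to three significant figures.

For an instantaneous plane source, C(x,t) = M/(n_e·A·√(4πDt)) · exp(−(x−vt)²/(4Dt)), with n_e·A the pore (flow) area.
Plume center vt = 0.056 × 190 = 10.64 m, so the well at 15 m is 4.36 m downgradient of the peak.
√(4πDt) = 39.70 m, giving peak height M/(n_e·A·√(4πDt)) = 65/(0.20 × 22 × 39.70) = 0.3721 kg/m³.
(x−vt)²/(4Dt) = (4.36)²/(4 × 0.66 × 190) = 0.03790; exp(−0.03790) = 0.9628.
C = 0.3721 × 0.9628 = 0.358 kg/m³.

0.358 kg/m³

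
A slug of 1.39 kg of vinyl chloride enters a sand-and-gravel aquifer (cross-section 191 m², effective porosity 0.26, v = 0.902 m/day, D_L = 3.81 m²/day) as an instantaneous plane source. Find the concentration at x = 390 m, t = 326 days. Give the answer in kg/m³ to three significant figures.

For an instantaneous plane source, C(x,t) = M/(n_e·A·√(4πDt)) · exp(−(x−vt)²/(4Dt)), with n_e·A the pore (flow) area.
Plume center vt = 0.902 × 326 = 294.052 m, so the well at 390 m is 95.948 m downgradient of the peak.
√(4πDt) = 124.9 m, giving peak height M/(n_e·A·√(4πDt)) = 1.39/(0.26 × 191 × 124.9) = 0.0002241 kg/m³.
(x−vt)²/(4Dt) = (95.948)²/(4 × 3.81 × 326) = 1.853; exp(−1.853) = 0.1568.
C = 0.0002241 × 0.1568 = 3.51e-05 kg/m³.

3.51e-05 kg/m³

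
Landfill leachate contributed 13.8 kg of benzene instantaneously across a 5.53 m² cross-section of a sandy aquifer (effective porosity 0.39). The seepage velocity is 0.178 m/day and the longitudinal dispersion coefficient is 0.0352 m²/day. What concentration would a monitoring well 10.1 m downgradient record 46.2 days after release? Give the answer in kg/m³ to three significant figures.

0.824 kg/m³

For an instantaneous plane source, C(x,t) = M/(n_e·A·√(4πDt)) · exp(−(x−vt)²/(4Dt)), with n_e·A the pore (flow) area.
Plume center vt = 0.178 × 46.2 = 8.2236 m, so the well at 10.1 m is 1.8764 m downgradient of the peak.
√(4πDt) = 4.521 m, giving peak height M/(n_e·A·√(4πDt)) = 13.8/(0.39 × 5.53 × 4.521) = 1.415 kg/m³.
(x−vt)²/(4Dt) = (1.8764)²/(4 × 0.0352 × 46.2) = 0.5413; exp(−0.5413) = 0.5820.
C = 1.415 × 0.5820 = 0.824 kg/m³.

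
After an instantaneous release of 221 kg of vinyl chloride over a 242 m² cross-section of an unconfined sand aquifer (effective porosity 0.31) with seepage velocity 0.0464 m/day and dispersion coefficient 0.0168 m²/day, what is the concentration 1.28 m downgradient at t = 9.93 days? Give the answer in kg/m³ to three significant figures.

For an instantaneous plane source, C(x,t) = M/(n_e·A·√(4πDt)) · exp(−(x−vt)²/(4Dt)), with n_e·A the pore (flow) area.
Plume center vt = 0.0464 × 9.93 = 0.460752 m, so the well at 1.28 m is 0.819248 m downgradient of the peak.
√(4πDt) = 1.448 m, giving peak height M/(n_e·A·√(4πDt)) = 221/(0.31 × 242 × 1.448) = 2.034 kg/m³.
(x−vt)²/(4Dt) = (0.819248)²/(4 × 0.0168 × 9.93) = 1.006; exp(−1.006) = 0.3657.
C = 2.034 × 0.3657 = 0.744 kg/m³.

0.744 kg/m³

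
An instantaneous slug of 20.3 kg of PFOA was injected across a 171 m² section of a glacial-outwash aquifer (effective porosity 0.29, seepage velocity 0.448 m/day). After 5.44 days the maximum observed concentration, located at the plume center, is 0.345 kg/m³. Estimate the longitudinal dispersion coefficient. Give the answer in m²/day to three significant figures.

At the plume center C_max = M/(n_e·A·√(4πDt)), so D = M²/(4πt·(n_e·A·C_max)²).
n_e·A·C_max = 0.29 × 171 × 0.345 = 17.11 kg/m.
D = 20.3²/(4π × 5.44 × 17.11²) = 0.0206 m²/day.

0.0206 m²/day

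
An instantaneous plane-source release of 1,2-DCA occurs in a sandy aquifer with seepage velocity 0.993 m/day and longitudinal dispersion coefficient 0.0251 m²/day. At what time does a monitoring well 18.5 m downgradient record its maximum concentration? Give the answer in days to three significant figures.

18.6 days

For the 1D instantaneous-source solution, setting ∂C/∂t = 0 at fixed x gives v²t² + 2Dt − x² = 0, so t = (√(D² + v²x²) − D)/v².
√(D² + v²x²) = √(0.0251² + 0.993² × 18.5²) = 18.37; v² = 0.986049.
t = (18.37 − 0.0251)/0.986049 = 18.6 days (vs. the pure-advection estimate x/v = 18.6 d).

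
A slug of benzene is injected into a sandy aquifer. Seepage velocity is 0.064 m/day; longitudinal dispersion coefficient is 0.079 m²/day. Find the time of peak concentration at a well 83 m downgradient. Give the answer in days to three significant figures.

For the 1D instantaneous-source solution, setting ∂C/∂t = 0 at fixed x gives v²t² + 2Dt − x² = 0, so t = (√(D² + v²x²) − D)/v².
√(D² + v²x²) = √(0.079² + 0.064² × 83²) = 5.313; v² = 0.004096.
t = (5.313 − 0.079)/0.004096 = 1280 days (vs. the pure-advection estimate x/v = 1300 d).

1280 days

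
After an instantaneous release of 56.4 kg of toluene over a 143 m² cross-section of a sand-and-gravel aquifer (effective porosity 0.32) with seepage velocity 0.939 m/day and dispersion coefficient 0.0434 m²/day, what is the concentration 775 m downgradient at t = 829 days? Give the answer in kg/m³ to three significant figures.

For an instantaneous plane source, C(x,t) = M/(n_e·A·√(4πDt)) · exp(−(x−vt)²/(4Dt)), with n_e·A the pore (flow) area.
Plume center vt = 0.939 × 829 = 778.431 m, so the well at 775 m is 3.431 m upgradient of the peak.
√(4πDt) = 21.26 m, giving peak height M/(n_e·A·√(4πDt)) = 56.4/(0.32 × 143 × 21.26) = 0.05797 kg/m³.
(x−vt)²/(4Dt) = (-3.431)²/(4 × 0.0434 × 829) = 0.08180; exp(−0.08180) = 0.9215.
C = 0.05797 × 0.9215 = 0.0534 kg/m³.

0.0534 kg/m³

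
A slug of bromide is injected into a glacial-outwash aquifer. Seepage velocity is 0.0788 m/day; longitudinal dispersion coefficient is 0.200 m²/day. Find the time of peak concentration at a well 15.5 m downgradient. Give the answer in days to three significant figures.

167 days

For the 1D instantaneous-source solution, setting ∂C/∂t = 0 at fixed x gives v²t² + 2Dt − x² = 0, so t = (√(D² + v²x²) − D)/v².
√(D² + v²x²) = √(0.200² + 0.0788² × 15.5²) = 1.238; v² = 0.00620944.
t = (1.238 − 0.200)/0.00620944 = 167 days (vs. the pure-advection estimate x/v = 197 d).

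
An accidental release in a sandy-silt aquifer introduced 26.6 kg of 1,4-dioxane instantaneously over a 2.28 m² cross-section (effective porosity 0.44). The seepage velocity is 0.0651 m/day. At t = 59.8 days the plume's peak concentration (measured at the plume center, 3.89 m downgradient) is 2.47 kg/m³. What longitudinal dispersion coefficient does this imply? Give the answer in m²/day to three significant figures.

0.153 m²/day

At the plume center C_max = M/(n_e·A·√(4πDt)), so D = M²/(4πt·(n_e·A·C_max)²).
n_e·A·C_max = 0.44 × 2.28 × 2.47 = 2.478 kg/m.
D = 26.6²/(4π × 59.8 × 2.478²) = 0.153 m²/day.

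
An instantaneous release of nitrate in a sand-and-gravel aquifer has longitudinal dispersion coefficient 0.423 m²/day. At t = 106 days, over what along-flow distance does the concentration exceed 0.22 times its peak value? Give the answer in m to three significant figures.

33.0 m

The plume is Gaussian with σ = √(2Dt) = √(2 × 0.423 × 106) = 9.470 m.
C/C_peak = exp(−Δx²/(2σ²)) = 0.22 ⇒ Δx = σ·√(−2 ln 0.22) = 9.470 × 1.740 = 16.48 m.
Width = 2Δx = 33.0 m.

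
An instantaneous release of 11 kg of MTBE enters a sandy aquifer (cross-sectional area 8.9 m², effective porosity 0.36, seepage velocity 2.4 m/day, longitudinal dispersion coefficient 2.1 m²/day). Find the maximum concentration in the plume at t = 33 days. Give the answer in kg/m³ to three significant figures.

0.116 kg/m³

The peak of an instantaneous 1D plume sits at x = vt; there the Gaussian factor is 1 and C_max = M/(n_e·A·√(4πDt)), where n_e·A is the pore area the mass is dissolved in.
√(4πDt) = √(4π × 2.1 × 33) = 29.51 m, so C_max = 11/(0.36 × 8.9 × 29.51) = 0.116 kg/m³.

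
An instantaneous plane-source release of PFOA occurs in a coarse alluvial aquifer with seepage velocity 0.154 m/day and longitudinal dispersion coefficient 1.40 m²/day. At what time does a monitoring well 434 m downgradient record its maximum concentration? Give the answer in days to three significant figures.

2760 days

For the 1D instantaneous-source solution, setting ∂C/∂t = 0 at fixed x gives v²t² + 2Dt − x² = 0, so t = (√(D² + v²x²) − D)/v².
√(D² + v²x²) = √(1.40² + 0.154² × 434²) = 66.85; v² = 0.023716.
t = (66.85 − 1.40)/0.023716 = 2760 days (vs. the pure-advection estimate x/v = 2820 d).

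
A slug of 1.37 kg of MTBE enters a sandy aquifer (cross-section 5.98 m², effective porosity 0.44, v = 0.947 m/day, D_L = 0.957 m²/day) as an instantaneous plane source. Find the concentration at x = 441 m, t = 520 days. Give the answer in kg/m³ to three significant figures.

For an instantaneous plane source, C(x,t) = M/(n_e·A·√(4πDt)) · exp(−(x−vt)²/(4Dt)), with n_e·A the pore (flow) area.
Plume center vt = 0.947 × 520 = 492.44 m, so the well at 441 m is 51.44 m upgradient of the peak.
√(4πDt) = 79.08 m, giving peak height M/(n_e·A·√(4πDt)) = 1.37/(0.44 × 5.98 × 79.08) = 0.006584 kg/m³.
(x−vt)²/(4Dt) = (-51.44)²/(4 × 0.957 × 520) = 1.329; exp(−1.329) = 0.2647.
C = 0.006584 × 0.2647 = 0.00174 kg/m³.

0.00174 kg/m³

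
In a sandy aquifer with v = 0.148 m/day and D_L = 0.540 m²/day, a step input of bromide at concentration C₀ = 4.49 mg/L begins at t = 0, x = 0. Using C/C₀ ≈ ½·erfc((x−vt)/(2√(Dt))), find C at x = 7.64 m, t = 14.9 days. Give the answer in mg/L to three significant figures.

For a continuous step input, C/C₀ ≈ ½·erfc((x−vt)/(2√(Dt))).
vt = 0.148 × 14.9 = 2.2052 m and 2√(Dt) = 2√(0.540 × 14.9) = 5.673 m.
Argument (x−vt)/(2√(Dt)) = (7.64 − 2.2052)/5.673 = 0.9580; ½·erfc(0.9580) = 0.08774.
C = 4.49 × 0.08774 = 0.394 mg/L.

0.394 mg/L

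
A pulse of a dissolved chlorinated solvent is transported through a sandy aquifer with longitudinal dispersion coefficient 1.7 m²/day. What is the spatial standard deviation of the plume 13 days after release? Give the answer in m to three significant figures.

6.65 m

Dispersive spreading gives a Gaussian with σ² = 2Dt; advection only shifts the center.
σ = √(2 × 1.7 × 13) = 6.65 m.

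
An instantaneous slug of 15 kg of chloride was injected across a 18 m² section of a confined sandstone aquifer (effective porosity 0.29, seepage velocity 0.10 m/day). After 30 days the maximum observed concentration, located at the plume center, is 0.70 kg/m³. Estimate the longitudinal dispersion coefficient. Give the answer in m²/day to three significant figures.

At the plume center C_max = M/(n_e·A·√(4πDt)), so D = M²/(4πt·(n_e·A·C_max)²).
n_e·A·C_max = 0.29 × 18 × 0.70 = 3.654 kg/m.
D = 15²/(4π × 30 × 3.654²) = 0.0447 m²/day.

0.0447 m²/day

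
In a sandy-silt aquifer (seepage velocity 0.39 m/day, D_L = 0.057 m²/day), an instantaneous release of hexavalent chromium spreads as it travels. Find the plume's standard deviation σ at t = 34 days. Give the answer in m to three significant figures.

1.97 m

Dispersive spreading gives a Gaussian with σ² = 2Dt; advection only shifts the center.
σ = √(2 × 0.057 × 34) = 1.97 m.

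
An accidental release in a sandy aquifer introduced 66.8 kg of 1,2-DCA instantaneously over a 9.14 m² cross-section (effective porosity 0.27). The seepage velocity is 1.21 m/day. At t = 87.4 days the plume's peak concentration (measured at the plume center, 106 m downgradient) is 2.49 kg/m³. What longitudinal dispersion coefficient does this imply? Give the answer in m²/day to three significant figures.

0.108 m²/day

At the plume center C_max = M/(n_e·A·√(4πDt)), so D = M²/(4πt·(n_e·A·C_max)²).
n_e·A·C_max = 0.27 × 9.14 × 2.49 = 6.145 kg/m.
D = 66.8²/(4π × 87.4 × 6.145²) = 0.108 m²/day.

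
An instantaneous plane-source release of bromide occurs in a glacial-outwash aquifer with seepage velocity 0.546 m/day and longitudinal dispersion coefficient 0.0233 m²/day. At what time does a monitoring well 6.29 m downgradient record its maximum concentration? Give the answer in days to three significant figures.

11.4 days

For the 1D instantaneous-source solution, setting ∂C/∂t = 0 at fixed x gives v²t² + 2Dt − x² = 0, so t = (√(D² + v²x²) − D)/v².
√(D² + v²x²) = √(0.0233² + 0.546² × 6.29²) = 3.434; v² = 0.298116.
t = (3.434 − 0.0233)/0.298116 = 11.4 days (vs. the pure-advection estimate x/v = 11.5 d).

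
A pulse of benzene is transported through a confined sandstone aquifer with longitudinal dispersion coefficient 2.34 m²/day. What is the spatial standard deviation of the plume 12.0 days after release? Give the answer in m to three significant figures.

7.49 m

Dispersive spreading gives a Gaussian with σ² = 2Dt; advection only shifts the center.
σ = √(2 × 2.34 × 12.0) = 7.49 m.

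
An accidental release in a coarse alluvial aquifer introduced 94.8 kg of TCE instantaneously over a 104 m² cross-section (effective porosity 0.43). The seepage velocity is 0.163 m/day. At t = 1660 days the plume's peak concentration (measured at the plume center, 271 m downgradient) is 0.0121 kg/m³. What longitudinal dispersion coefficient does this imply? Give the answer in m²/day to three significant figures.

At the plume center C_max = M/(n_e·A·√(4πDt)), so D = M²/(4πt·(n_e·A·C_max)²).
n_e·A·C_max = 0.43 × 104 × 0.0121 = 0.5411 kg/m.
D = 94.8²/(4π × 1660 × 0.5411²) = 1.47 m²/day.

1.47 m²/day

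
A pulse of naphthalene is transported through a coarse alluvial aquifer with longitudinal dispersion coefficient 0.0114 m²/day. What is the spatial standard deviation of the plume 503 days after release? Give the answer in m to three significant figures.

3.39 m

Dispersive spreading gives a Gaussian with σ² = 2Dt; advection only shifts the center.
σ = √(2 × 0.0114 × 503) = 3.39 m.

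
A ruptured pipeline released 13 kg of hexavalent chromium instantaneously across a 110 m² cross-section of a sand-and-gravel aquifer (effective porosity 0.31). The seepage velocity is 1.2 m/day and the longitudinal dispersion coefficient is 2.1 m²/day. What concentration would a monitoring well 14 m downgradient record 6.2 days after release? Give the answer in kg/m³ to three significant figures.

For an instantaneous plane source, C(x,t) = M/(n_e·A·√(4πDt)) · exp(−(x−vt)²/(4Dt)), with n_e·A the pore (flow) area.
Plume center vt = 1.2 × 6.2 = 7.44 m, so the well at 14 m is 6.56 m downgradient of the peak.
√(4πDt) = 12.79 m, giving peak height M/(n_e·A·√(4πDt)) = 13/(0.31 × 110 × 12.79) = 0.02981 kg/m³.
(x−vt)²/(4Dt) = (6.56)²/(4 × 2.1 × 6.2) = 0.8263; exp(−0.8263) = 0.4377.
C = 0.02981 × 0.4377 = 0.0130 kg/m³.

0.0130 kg/m³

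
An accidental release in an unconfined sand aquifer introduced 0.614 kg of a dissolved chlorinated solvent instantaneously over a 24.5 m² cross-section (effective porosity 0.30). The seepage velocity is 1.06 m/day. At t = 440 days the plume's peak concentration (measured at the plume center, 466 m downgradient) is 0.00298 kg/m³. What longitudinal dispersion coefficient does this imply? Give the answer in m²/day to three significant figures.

0.142 m²/day

At the plume center C_max = M/(n_e·A·√(4πDt)), so D = M²/(4πt·(n_e·A·C_max)²).
n_e·A·C_max = 0.30 × 24.5 × 0.00298 = 0.02190 kg/m.
D = 0.614²/(4π × 440 × 0.02190²) = 0.142 m²/day.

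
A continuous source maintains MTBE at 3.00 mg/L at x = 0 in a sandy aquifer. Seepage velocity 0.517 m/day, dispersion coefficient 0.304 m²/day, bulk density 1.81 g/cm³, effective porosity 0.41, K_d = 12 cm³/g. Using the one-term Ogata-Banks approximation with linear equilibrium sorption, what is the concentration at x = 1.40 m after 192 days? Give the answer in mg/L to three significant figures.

1.85 mg/L

Retardation factor R = 1 + ρ_b·K_d/n = 1 + 1.81 × 12/0.41 = 53.98.
Sorption retards both mechanisms: v_R = v/R = 0.009578 m/day, D_R = D/R = 0.005632 m²/day.
v_R·t = 0.009578 × 192 = 1.838976 m; 2√(D_R t) = 2.080 m; argument = (1.40 − 1.838976)/2.080 = -0.2110.
C = C₀ × ½·erfc(-0.2110) = 3.00 × 0.6173 = 1.85 mg/L.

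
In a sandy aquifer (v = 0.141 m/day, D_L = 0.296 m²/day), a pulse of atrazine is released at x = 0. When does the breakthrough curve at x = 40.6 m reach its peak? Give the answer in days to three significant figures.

273 days

For the 1D instantaneous-source solution, setting ∂C/∂t = 0 at fixed x gives v²t² + 2Dt − x² = 0, so t = (√(D² + v²x²) − D)/v².
√(D² + v²x²) = √(0.296² + 0.141² × 40.6²) = 5.732; v² = 0.019881.
t = (5.732 − 0.296)/0.019881 = 273 days (vs. the pure-advection estimate x/v = 288 d).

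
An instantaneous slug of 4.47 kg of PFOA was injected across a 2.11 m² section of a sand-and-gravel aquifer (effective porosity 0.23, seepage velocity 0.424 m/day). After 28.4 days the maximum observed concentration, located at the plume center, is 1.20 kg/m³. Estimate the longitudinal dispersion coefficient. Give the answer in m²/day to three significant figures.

0.165 m²/day

At the plume center C_max = M/(n_e·A·√(4πDt)), so D = M²/(4πt·(n_e·A·C_max)²).
n_e·A·C_max = 0.23 × 2.11 × 1.20 = 0.5824 kg/m.
D = 4.47²/(4π × 28.4 × 0.5824²) = 0.165 m²/day.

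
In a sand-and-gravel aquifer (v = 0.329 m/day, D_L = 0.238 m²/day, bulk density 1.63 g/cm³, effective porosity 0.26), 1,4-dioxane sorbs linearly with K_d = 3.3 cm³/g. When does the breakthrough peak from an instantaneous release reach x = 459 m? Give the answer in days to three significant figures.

Retardation factor R = 1 + ρ_b·K_d/n = 1 + 1.63 × 3.3/0.26 = 21.69.
Sorption retards both mechanisms: v_R = v/R = 0.01517 m/day, D_R = D/R = 0.01097 m²/day.
Peak time from v_R²t² + 2D_R t − x² = 0: t = (√(D_R² + v_R²x²) − D_R)/v_R².
√(D_R² + v_R²x²) = √(0.01097² + 0.01517² × 459²) = 6.963; v_R² = 0.0002301.
t = (6.963 − 0.01097)/0.0002301 = 30200 days.

30200 days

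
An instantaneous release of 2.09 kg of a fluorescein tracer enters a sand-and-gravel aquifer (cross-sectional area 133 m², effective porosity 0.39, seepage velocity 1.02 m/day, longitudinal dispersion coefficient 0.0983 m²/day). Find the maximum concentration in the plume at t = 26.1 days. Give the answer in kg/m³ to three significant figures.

The peak of an instantaneous 1D plume sits at x = vt; there the Gaussian factor is 1 and C_max = M/(n_e·A·√(4πDt)), where n_e·A is the pore area the mass is dissolved in.
√(4πDt) = √(4π × 0.0983 × 26.1) = 5.678 m, so C_max = 2.09/(0.39 × 133 × 5.678) = 0.00710 kg/m³.

0.00710 kg/m³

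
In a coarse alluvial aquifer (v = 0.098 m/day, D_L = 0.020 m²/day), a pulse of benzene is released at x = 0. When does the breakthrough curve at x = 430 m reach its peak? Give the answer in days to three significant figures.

4390 days

For the 1D instantaneous-source solution, setting ∂C/∂t = 0 at fixed x gives v²t² + 2Dt − x² = 0, so t = (√(D² + v²x²) − D)/v².
√(D² + v²x²) = √(0.020² + 0.098² × 430²) = 42.14; v² = 0.009604.
t = (42.14 − 0.020)/0.009604 = 4390 days (vs. the pure-advection estimate x/v = 4390 d).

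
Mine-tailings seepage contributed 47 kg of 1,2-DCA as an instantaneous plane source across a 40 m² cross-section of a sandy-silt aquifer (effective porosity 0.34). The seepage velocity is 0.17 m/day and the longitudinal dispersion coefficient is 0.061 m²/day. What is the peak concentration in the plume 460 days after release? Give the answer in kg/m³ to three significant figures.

0.184 kg/m³

The peak of an instantaneous 1D plume sits at x = vt; there the Gaussian factor is 1 and C_max = M/(n_e·A·√(4πDt)), where n_e·A is the pore area the mass is dissolved in.
√(4πDt) = √(4π × 0.061 × 460) = 18.78 m, so C_max = 47/(0.34 × 40 × 18.78) = 0.184 kg/m³.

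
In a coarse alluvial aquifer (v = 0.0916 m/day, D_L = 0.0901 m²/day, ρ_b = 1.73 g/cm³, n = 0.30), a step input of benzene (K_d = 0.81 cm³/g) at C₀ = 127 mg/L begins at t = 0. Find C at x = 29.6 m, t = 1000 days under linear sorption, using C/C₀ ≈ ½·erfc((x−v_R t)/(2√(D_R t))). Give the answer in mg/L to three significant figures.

1.08 mg/L

Retardation factor R = 1 + ρ_b·K_d/n = 1 + 1.73 × 0.81/0.30 = 5.671.
Sorption retards both mechanisms: v_R = v/R = 0.01615 m/day, D_R = D/R = 0.01589 m²/day.
v_R·t = 0.01615 × 1000 = 16.15 m; 2√(D_R t) = 7.972 m; argument = (29.6 − 16.15)/7.972 = 1.687.
C = C₀ × ½·erfc(1.687) = 127 × 0.008522 = 1.08 mg/L.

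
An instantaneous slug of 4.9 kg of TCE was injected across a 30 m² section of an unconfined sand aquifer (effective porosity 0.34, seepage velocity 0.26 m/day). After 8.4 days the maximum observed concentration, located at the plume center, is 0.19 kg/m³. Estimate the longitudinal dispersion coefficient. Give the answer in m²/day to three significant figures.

At the plume center C_max = M/(n_e·A·√(4πDt)), so D = M²/(4πt·(n_e·A·C_max)²).
n_e·A·C_max = 0.34 × 30 × 0.19 = 1.938 kg/m.
D = 4.9²/(4π × 8.4 × 1.938²) = 0.0606 m²/day.

0.0606 m²/day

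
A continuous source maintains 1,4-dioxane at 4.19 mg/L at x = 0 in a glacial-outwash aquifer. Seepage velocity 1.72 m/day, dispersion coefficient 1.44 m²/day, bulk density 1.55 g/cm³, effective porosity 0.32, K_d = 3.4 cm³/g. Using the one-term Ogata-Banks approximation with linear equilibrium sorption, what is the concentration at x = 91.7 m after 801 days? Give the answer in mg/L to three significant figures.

0.553 mg/L

Retardation factor R = 1 + ρ_b·K_d/n = 1 + 1.55 × 3.4/0.32 = 17.47.
Sorption retards both mechanisms: v_R = v/R = 0.09845 m/day, D_R = D/R = 0.08243 m²/day.
v_R·t = 0.09845 × 801 = 78.85845 m; 2√(D_R t) = 16.25 m; argument = (91.7 − 78.85845)/16.25 = 0.7902.
C = C₀ × ½·erfc(0.7902) = 4.19 × 0.1319 = 0.553 mg/L.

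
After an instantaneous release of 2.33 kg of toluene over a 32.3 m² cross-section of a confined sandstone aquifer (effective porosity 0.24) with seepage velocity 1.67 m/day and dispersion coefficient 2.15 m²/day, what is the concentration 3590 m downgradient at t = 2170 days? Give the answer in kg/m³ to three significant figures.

0.00117 kg/m³

For an instantaneous plane source, C(x,t) = M/(n_e·A·√(4πDt)) · exp(−(x−vt)²/(4Dt)), with n_e·A the pore (flow) area.
Plume center vt = 1.67 × 2170 = 3623.9 m, so the well at 3590 m is 33.9 m upgradient of the peak.
√(4πDt) = 242.1 m, giving peak height M/(n_e·A·√(4πDt)) = 2.33/(0.24 × 32.3 × 242.1) = 0.001242 kg/m³.
(x−vt)²/(4Dt) = (-33.9)²/(4 × 2.15 × 2170) = 0.06158; exp(−0.06158) = 0.9403.
C = 0.001242 × 0.9403 = 0.00117 kg/m³.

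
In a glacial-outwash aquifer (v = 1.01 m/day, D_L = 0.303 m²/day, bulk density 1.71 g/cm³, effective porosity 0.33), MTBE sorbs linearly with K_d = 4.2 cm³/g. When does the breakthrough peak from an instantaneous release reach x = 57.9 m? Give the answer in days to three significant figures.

1300 days

Retardation factor R = 1 + ρ_b·K_d/n = 1 + 1.71 × 4.2/0.33 = 22.76.
Sorption retards both mechanisms: v_R = v/R = 0.04438 m/day, D_R = D/R = 0.01331 m²/day.
Peak time from v_R²t² + 2D_R t − x² = 0: t = (√(D_R² + v_R²x²) − D_R)/v_R².
√(D_R² + v_R²x²) = √(0.01331² + 0.04438² × 57.9²) = 2.570; v_R² = 0.001970.
t = (2.570 − 0.01331)/0.001970 = 1300 days.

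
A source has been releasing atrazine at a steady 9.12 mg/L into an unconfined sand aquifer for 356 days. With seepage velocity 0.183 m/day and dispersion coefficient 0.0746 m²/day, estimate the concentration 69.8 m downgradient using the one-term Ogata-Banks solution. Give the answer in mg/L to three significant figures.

2.39 mg/L

For a continuous step input, C/C₀ ≈ ½·erfc((x−vt)/(2√(Dt))).
vt = 0.183 × 356 = 65.148 m and 2√(Dt) = 2√(0.0746 × 356) = 10.31 m.
Argument (x−vt)/(2√(Dt)) = (69.8 − 65.148)/10.31 = 0.4512; ½·erfc(0.4512) = 0.2617.
C = 9.12 × 0.2617 = 2.39 mg/L.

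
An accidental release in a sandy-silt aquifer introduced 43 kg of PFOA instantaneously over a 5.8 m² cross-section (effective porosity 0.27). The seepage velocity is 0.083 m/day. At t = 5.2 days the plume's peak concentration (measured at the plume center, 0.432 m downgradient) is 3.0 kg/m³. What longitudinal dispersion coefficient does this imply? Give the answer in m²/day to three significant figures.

1.28 m²/day

At the plume center C_max = M/(n_e·A·√(4πDt)), so D = M²/(4πt·(n_e·A·C_max)²).
n_e·A·C_max = 0.27 × 5.8 × 3.0 = 4.698 kg/m.
D = 43²/(4π × 5.2 × 4.698²) = 1.28 m²/day.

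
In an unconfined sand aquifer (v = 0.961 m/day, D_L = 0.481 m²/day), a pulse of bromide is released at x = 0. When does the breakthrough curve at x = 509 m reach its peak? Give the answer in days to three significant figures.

529 days

For the 1D instantaneous-source solution, setting ∂C/∂t = 0 at fixed x gives v²t² + 2Dt − x² = 0, so t = (√(D² + v²x²) − D)/v².
√(D² + v²x²) = √(0.481² + 0.961² × 509²) = 489.1; v² = 0.923521.
t = (489.1 − 0.481)/0.923521 = 529 days (vs. the pure-advection estimate x/v = 530 d).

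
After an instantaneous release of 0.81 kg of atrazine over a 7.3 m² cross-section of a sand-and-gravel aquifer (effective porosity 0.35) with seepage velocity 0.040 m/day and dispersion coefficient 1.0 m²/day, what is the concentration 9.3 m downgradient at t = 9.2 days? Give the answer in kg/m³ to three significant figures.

For an instantaneous plane source, C(x,t) = M/(n_e·A·√(4πDt)) · exp(−(x−vt)²/(4Dt)), with n_e·A the pore (flow) area.
Plume center vt = 0.040 × 9.2 = 0.368 m, so the well at 9.3 m is 8.932 m downgradient of the peak.
√(4πDt) = 10.75 m, giving peak height M/(n_e·A·√(4πDt)) = 0.81/(0.35 × 7.3 × 10.75) = 0.02949 kg/m³.
(x−vt)²/(4Dt) = (8.932)²/(4 × 1.0 × 9.2) = 2.168; exp(−2.168) = 0.1144.
C = 0.02949 × 0.1144 = 0.00337 kg/m³.

0.00337 kg/m³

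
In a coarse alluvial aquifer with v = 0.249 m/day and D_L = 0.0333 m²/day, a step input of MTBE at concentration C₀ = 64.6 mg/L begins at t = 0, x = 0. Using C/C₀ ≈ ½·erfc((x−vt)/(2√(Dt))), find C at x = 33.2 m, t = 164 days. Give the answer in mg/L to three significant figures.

63.9 mg/L

For a continuous step input, C/C₀ ≈ ½·erfc((x−vt)/(2√(Dt))).
vt = 0.249 × 164 = 40.836 m and 2√(Dt) = 2√(0.0333 × 164) = 4.674 m.
Argument (x−vt)/(2√(Dt)) = (33.2 − 40.836)/4.674 = -1.634; ½·erfc(-1.634) = 0.9896.
C = 64.6 × 0.9896 = 63.9 mg/L.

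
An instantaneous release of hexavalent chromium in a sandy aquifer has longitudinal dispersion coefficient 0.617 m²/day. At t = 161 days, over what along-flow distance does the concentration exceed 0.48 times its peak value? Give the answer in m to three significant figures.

34.2 m

The plume is Gaussian with σ = √(2Dt) = √(2 × 0.617 × 161) = 14.10 m.
C/C_peak = exp(−Δx²/(2σ²)) = 0.48 ⇒ Δx = σ·√(−2 ln 0.48) = 14.10 × 1.212 = 17.09 m.
Width = 2Δx = 34.2 m.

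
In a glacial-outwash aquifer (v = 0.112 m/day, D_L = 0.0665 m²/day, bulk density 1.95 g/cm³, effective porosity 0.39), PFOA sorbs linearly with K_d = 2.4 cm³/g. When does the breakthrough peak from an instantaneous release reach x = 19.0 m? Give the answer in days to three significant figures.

2140 days

Retardation factor R = 1 + ρ_b·K_d/n = 1 + 1.95 × 2.4/0.39 = 13.00.
Sorption retards both mechanisms: v_R = v/R = 0.008615 m/day, D_R = D/R = 0.005115 m²/day.
Peak time from v_R²t² + 2D_R t − x² = 0: t = (√(D_R² + v_R²x²) − D_R)/v_R².
√(D_R² + v_R²x²) = √(0.005115² + 0.008615² × 19.0²) = 0.1638; v_R² = 7.422e-05.
t = (0.1638 − 0.005115)/7.422e-05 = 2140 days.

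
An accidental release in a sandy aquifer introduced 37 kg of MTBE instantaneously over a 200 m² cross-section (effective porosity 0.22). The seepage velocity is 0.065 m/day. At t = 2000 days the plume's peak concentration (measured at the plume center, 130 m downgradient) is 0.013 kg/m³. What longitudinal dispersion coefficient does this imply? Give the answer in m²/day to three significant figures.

At the plume center C_max = M/(n_e·A·√(4πDt)), so D = M²/(4πt·(n_e·A·C_max)²).
n_e·A·C_max = 0.22 × 200 × 0.013 = 0.5720 kg/m.
D = 37²/(4π × 2000 × 0.5720²) = 0.166 m²/day.

0.166 m²/day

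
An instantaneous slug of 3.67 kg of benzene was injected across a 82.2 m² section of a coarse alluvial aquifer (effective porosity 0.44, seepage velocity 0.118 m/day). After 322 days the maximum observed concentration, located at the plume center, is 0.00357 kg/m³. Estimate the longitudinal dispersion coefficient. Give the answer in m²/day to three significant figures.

At the plume center C_max = M/(n_e·A·√(4πDt)), so D = M²/(4πt·(n_e·A·C_max)²).
n_e·A·C_max = 0.44 × 82.2 × 0.00357 = 0.1291 kg/m.
D = 3.67²/(4π × 322 × 0.1291²) = 0.200 m²/day.

0.200 m²/day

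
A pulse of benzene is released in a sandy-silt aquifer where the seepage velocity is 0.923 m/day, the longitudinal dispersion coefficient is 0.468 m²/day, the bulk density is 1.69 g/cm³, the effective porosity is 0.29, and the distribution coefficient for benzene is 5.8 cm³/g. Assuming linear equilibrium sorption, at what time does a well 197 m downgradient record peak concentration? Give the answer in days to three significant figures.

Retardation factor R = 1 + ρ_b·K_d/n = 1 + 1.69 × 5.8/0.29 = 34.80.
Sorption retards both mechanisms: v_R = v/R = 0.02652 m/day, D_R = D/R = 0.01345 m²/day.
Peak time from v_R²t² + 2D_R t − x² = 0: t = (√(D_R² + v_R²x²) − D_R)/v_R².
√(D_R² + v_R²x²) = √(0.01345² + 0.02652² × 197²) = 5.224; v_R² = 0.0007033.
t = (5.224 − 0.01345)/0.0007033 = 7410 days.

7410 days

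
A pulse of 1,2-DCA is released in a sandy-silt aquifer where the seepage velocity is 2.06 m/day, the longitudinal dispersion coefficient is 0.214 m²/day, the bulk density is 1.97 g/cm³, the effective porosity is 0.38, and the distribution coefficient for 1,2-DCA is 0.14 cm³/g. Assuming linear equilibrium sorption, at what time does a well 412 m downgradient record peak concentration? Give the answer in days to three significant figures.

345 days

Retardation factor R = 1 + ρ_b·K_d/n = 1 + 1.97 × 0.14/0.38 = 1.726.
Sorption retards both mechanisms: v_R = v/R = 1.194 m/day, D_R = D/R = 0.1240 m²/day.
Peak time from v_R²t² + 2D_R t − x² = 0: t = (√(D_R² + v_R²x²) − D_R)/v_R².
√(D_R² + v_R²x²) = √(0.1240² + 1.194² × 412²) = 491.9; v_R² = 1.426.
t = (491.9 − 0.1240)/1.426 = 345 days.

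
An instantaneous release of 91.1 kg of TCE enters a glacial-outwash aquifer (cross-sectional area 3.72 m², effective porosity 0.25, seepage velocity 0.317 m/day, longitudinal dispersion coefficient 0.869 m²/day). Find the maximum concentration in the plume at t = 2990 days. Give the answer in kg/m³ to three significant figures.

The peak of an instantaneous 1D plume sits at x = vt; there the Gaussian factor is 1 and C_max = M/(n_e·A·√(4πDt)), where n_e·A is the pore area the mass is dissolved in.
√(4πDt) = √(4π × 0.869 × 2990) = 180.7 m, so C_max = 91.1/(0.25 × 3.72 × 180.7) = 0.542 kg/m³.

0.542 kg/m³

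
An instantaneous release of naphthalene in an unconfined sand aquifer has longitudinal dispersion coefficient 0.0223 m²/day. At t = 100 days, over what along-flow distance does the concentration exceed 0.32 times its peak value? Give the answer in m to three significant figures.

6.38 m

The plume is Gaussian with σ = √(2Dt) = √(2 × 0.0223 × 100) = 2.112 m.
C/C_peak = exp(−Δx²/(2σ²)) = 0.32 ⇒ Δx = σ·√(−2 ln 0.32) = 2.112 × 1.510 = 3.189 m.
Width = 2Δx = 6.38 m.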